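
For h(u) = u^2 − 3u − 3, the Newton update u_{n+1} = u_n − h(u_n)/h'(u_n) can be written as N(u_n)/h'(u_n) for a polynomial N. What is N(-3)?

h'(u) = 2u − 3.
N(u) = u·h'(u) − h(u) = u·(2u − 3) − (u^2 − 3u − 3) = u^2 + 3.
N(-3) = 12.

12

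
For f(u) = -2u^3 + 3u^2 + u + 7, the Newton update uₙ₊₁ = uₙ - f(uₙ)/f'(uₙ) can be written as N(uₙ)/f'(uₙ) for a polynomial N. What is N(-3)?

f'(u) = -6u^2 + 6u + 1.
N(u) = u·f'(u) - f(u) = u·(-6u^2 + 6u + 1) - (-2u^3 + 3u^2 + u + 7) = -4u^3 + 3u^2 - 7.
N(-3) = 128.

128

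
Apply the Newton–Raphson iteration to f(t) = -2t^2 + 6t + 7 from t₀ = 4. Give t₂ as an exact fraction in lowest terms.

f'(t) = -4t + 6.
f(4) = -1, f'(4) = -10, so t₁ = 4 - (-1)/(-10) = 39/10.
f(39/10) = -1/50, f'(39/10) = -48/5, so t₂ = (39/10) - (-1/50)/(-48/5) = 1871/480.

1871/480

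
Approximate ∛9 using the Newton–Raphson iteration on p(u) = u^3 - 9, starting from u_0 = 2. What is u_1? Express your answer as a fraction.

p'(u) = 3u^2.
p(2) = -1, p'(2) = 12, so u_1 = 2 - (-1)/12 = 25/12.

25/12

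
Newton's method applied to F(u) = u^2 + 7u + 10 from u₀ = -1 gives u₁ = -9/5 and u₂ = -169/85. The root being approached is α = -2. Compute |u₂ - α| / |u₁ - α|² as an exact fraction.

5/17

u₁ - α = -9/5 - (-2) = -9/5 + 2 = 1/5, so |u₁ - α| = 1/5.
u₂ - α = -169/85 - (-2) = -169/85 + 2 = 1/85, so |u₂ - α| = 1/85.
|u₁ - α|² = 1/25.
Ratio = (1/85) / (1/25) = 5/17.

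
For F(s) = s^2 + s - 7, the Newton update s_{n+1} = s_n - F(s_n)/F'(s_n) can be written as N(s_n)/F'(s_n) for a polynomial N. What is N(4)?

23

F'(s) = 2s + 1.
N(s) = s·F'(s) - F(s) = s·(2s + 1) - (s^2 + s - 7) = s^2 + 7.
N(4) = 23.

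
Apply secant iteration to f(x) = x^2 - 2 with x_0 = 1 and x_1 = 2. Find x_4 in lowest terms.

58/41

f(1) = -1, f(2) = 2. x_2 = 2 - 2·(2 - 1)/(2 - (-1)) = 4/3.
f(2) = 2, f(4/3) = -2/9. x_3 = (4/3) - (-2/9)·((4/3) - 2)/((-2/9) - 2) = 7/5.
f(4/3) = -2/9, f(7/5) = -1/25. x_4 = (7/5) - (-1/25)·((7/5) - (4/3))/((-1/25) - (-2/9)) = 58/41.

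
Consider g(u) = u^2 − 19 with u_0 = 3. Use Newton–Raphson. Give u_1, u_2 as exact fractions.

u_1 = 14/3, u_2 = 367/84

g'(u) = 2u.
g(3) = −10, g'(3) = 6, so u_1 = 3 − (−10)/6 = 14/3.
g(14/3) = 25/9, g'(14/3) = 28/3, so u_2 = (14/3) − (25/9)/(28/3) = 367/84.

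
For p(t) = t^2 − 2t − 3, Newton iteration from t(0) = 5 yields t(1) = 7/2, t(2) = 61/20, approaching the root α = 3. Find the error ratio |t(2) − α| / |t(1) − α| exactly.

1/10

t(1) − α = 7/2 − 3 = 1/2, so |t(1) − α| = 1/2.
t(2) − α = 61/20 − 3 = 1/20, so |t(2) − α| = 1/20.
Ratio = (1/20) / (1/2) = 1/10.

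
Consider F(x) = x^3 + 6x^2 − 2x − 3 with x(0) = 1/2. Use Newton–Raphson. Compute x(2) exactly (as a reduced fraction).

F'(x) = 3x^2 + 12x − 2.
F(1/2) = −19/8, F'(1/2) = 19/4, so x(1) = (1/2) − (−19/8)/(19/4) = 1.
F(1) = 2, F'(1) = 13, so x(2) = 1 − 2/13 = 11/13.

11/13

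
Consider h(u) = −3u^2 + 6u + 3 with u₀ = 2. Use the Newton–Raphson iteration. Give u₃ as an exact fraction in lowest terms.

985/408

h'(u) = −6u + 6.
h(2) = 3, h'(2) = −6, so u₁ = 2 − 3/(−6) = 5/2.
h(5/2) = −3/4, h'(5/2) = −9, so u₂ = (5/2) − (−3/4)/(−9) = 29/12.
h(29/12) = −1/48, h'(29/12) = −17/2, so u₃ = (29/12) − (−1/48)/(−17/2) = 985/408.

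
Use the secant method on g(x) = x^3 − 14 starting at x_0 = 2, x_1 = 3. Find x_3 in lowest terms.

18386/7693

g(2) = −6, g(3) = 13. x_2 = 3 − 13·(3 − 2)/(13 − (−6)) = 44/19.
g(3) = 13, g(44/19) = −10842/6859. x_3 = (44/19) − (−10842/6859)·((44/19) − 3)/((−10842/6859) − 13) = 18386/7693.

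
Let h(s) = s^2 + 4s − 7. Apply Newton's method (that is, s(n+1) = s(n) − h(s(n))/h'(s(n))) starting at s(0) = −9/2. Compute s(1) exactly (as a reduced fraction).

−109/20

h'(s) = 2s + 4.
h(−9/2) = −19/4, h'(−9/2) = −5, so s(1) = (−9/2) − (−19/4)/(−5) = −109/20.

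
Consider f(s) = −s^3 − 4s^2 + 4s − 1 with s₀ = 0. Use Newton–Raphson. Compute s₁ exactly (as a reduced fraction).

f'(s) = −3s^2 − 8s + 4.
f(0) = −1, f'(0) = 4, so s₁ = 0 − (−1)/4 = 1/4.

1/4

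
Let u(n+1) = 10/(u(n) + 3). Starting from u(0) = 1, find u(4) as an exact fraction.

530/269

u(1) = 10/(1 + 3) = 5/2.
u(2) = 10/(5/2 + 3) = 20/11.
u(3) = 10/(20/11 + 3) = 110/53.
u(4) = 10/(110/53 + 3) = 530/269.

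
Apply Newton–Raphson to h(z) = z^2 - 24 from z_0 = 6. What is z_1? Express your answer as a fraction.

h'(z) = 2z.
h(6) = 12, h'(6) = 12, so z_1 = 6 - 12/12 = 5.

5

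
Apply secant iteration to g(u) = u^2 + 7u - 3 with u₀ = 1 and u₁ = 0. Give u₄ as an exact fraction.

1488/3673

g(1) = 5, g(0) = -3. u₂ = 0 - (-3)·(0 - 1)/((-3) - 5) = 3/8.
g(0) = -3, g(3/8) = -15/64. u₃ = (3/8) - (-15/64)·((3/8) - 0)/((-15/64) - (-3)) = 24/59.
g(3/8) = -15/64, g(24/59) = 45/3481. u₄ = (24/59) - (45/3481)·((24/59) - (3/8))/((45/3481) - (-15/64)) = 1488/3673.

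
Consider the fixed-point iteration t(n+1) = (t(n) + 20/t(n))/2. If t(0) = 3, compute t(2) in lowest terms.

1561/348

t(1) = (3 + 20/3)/2 = 29/6.
t(2) = (29/6 + 20/(29/6))/2 = 1561/348.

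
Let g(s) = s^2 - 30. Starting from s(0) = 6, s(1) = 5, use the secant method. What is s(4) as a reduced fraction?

g(6) = 6, g(5) = -5. s(2) = 5 - (-5)·(5 - 6)/((-5) - 6) = 60/11.
g(5) = -5, g(60/11) = -30/121. s(3) = (60/11) - (-30/121)·((60/11) - 5)/((-30/121) - (-5)) = 126/23.
g(60/11) = -30/121, g(126/23) = 6/529. s(4) = (126/23) - (6/529)·((126/23) - (60/11))/((6/529) - (-30/121)) = 2525/461.

2525/461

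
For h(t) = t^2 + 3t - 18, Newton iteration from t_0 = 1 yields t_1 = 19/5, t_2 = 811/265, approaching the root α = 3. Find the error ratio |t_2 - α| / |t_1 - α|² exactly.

5/53

t_1 - α = 19/5 - 3 = 4/5, so |t_1 - α| = 4/5.
t_2 - α = 811/265 - 3 = 16/265, so |t_2 - α| = 16/265.
|t_1 - α|² = 16/25.
Ratio = (16/265) / (16/25) = 5/53.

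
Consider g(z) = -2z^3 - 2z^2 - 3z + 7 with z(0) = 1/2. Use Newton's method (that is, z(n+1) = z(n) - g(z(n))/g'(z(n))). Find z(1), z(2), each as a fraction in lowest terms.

z(1) = 16/13, z(2) = 38419/37375

g'(z) = -6z^2 - 4z - 3.
g(1/2) = 19/4, g'(1/2) = -13/2, so z(1) = (1/2) - (19/4)/(-13/2) = 16/13.
g(16/13) = -7581/2197, g'(16/13) = -2875/169, so z(2) = (16/13) - (-7581/2197)/(-2875/169) = 38419/37375.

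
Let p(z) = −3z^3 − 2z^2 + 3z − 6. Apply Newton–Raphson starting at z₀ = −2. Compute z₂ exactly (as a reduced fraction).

−571966/314225

p'(z) = −9z^2 − 4z + 3.
p(−2) = 4, p'(−2) = −25, so z₁ = (−2) − 4/(−25) = −46/25.
p(−46/25) = 6208/15625, p'(−46/25) = −12569/625, so z₂ = (−46/25) − (6208/15625)/(−12569/625) = −571966/314225.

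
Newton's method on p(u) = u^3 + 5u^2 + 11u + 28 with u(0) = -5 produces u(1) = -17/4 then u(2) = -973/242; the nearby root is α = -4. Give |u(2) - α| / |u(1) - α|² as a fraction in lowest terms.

u(1) - α = -17/4 - (-4) = -17/4 + 4 = -1/4, so |u(1) - α| = 1/4.
u(2) - α = -973/242 - (-4) = -973/242 + 4 = -5/242, so |u(2) - α| = 5/242.
|u(1) - α|² = 1/16.
Ratio = (5/242) / (1/16) = 40/121.

40/121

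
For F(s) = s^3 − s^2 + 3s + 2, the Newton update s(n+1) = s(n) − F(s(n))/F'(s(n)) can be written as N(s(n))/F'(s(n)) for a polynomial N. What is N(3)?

F'(s) = 3s^2 − 2s + 3.
N(s) = s·F'(s) − F(s) = s·(3s^2 − 2s + 3) − (s^3 − s^2 + 3s + 2) = 2s^3 − s^2 − 2.
N(3) = 43.

43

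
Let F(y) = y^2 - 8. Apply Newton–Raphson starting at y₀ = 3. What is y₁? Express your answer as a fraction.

F'(y) = 2y.
F(3) = 1, F'(3) = 6, so y₁ = 3 - 1/6 = 17/6.

17/6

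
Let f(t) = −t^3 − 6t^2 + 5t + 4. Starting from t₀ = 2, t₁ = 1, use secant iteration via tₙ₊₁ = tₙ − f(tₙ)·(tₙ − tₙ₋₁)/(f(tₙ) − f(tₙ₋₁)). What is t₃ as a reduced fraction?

1291/1091

f(2) = −18, f(1) = 2. t₂ = 1 − 2·(1 − 2)/(2 − (−18)) = 11/10.
f(1) = 2, f(11/10) = 909/1000. t₃ = (11/10) − (909/1000)·((11/10) − 1)/((909/1000) − 2) = 1291/1091.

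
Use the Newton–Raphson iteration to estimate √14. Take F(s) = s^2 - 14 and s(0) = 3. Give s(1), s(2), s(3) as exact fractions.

s(1) = 23/6, s(2) = 1033/276, s(3) = 2133553/570216

F'(s) = 2s.
F(3) = -5, F'(3) = 6, so s(1) = 3 - (-5)/6 = 23/6.
F(23/6) = 25/36, F'(23/6) = 23/3, so s(2) = (23/6) - (25/36)/(23/3) = 1033/276.
F(1033/276) = 625/76176, F'(1033/276) = 1033/138, so s(3) = (1033/276) - (625/76176)/(1033/138) = 2133553/570216.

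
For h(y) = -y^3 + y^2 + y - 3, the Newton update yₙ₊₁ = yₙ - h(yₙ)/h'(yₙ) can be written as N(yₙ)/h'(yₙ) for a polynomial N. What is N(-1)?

h'(y) = -3y^2 + 2y + 1.
N(y) = y·h'(y) - h(y) = y·(-3y^2 + 2y + 1) - (-y^3 + y^2 + y - 3) = -2y^3 + y^2 + 3.
N(-1) = 6.

6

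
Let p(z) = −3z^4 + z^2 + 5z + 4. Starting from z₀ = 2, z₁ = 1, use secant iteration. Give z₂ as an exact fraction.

44/37

p(2) = −30, p(1) = 7. z₂ = 1 − 7·(1 − 2)/(7 − (−30)) = 44/37.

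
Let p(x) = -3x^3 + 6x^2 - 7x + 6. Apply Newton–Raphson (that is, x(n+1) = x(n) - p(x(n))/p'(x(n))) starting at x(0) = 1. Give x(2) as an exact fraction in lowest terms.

p'(x) = -9x^2 + 12x - 7.
p(1) = 2, p'(1) = -4, so x(1) = 1 - 2/(-4) = 3/2.
p(3/2) = -9/8, p'(3/2) = -37/4, so x(2) = (3/2) - (-9/8)/(-37/4) = 51/37.

51/37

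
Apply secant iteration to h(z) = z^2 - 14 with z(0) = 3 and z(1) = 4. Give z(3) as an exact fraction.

h(3) = -5, h(4) = 2. z(2) = 4 - 2·(4 - 3)/(2 - (-5)) = 26/7.
h(4) = 2, h(26/7) = -10/49. z(3) = (26/7) - (-10/49)·((26/7) - 4)/((-10/49) - 2) = 101/27.

101/27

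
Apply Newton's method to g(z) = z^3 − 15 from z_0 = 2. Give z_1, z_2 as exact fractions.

g'(z) = 3z^2.
g(2) = −7, g'(2) = 12, so z_1 = 2 − (−7)/12 = 31/12.
g(31/12) = 3871/1728, g'(31/12) = 961/48, so z_2 = (31/12) − (3871/1728)/(961/48) = 42751/17298.

z_1 = 31/12, z_2 = 42751/17298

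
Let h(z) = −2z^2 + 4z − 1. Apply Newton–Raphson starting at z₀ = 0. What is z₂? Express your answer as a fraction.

h'(z) = −4z + 4.
h(0) = −1, h'(0) = 4, so z₁ = 0 − (−1)/4 = 1/4.
h(1/4) = −1/8, h'(1/4) = 3, so z₂ = (1/4) − (−1/8)/3 = 7/24.

7/24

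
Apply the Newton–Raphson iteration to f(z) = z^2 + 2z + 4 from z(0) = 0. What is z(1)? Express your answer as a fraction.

−2

f'(z) = 2z + 2.
f(0) = 4, f'(0) = 2, so z(1) = 0 − 4/2 = −2.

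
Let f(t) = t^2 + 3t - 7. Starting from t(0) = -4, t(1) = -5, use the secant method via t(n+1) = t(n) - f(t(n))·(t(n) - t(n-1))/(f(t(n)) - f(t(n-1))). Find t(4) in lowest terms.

f(-4) = -3, f(-5) = 3. t(2) = (-5) - 3·((-5) - (-4))/(3 - (-3)) = -9/2.
f(-5) = 3, f(-9/2) = -1/4. t(3) = (-9/2) - (-1/4)·((-9/2) - (-5))/((-1/4) - 3) = -59/13.
f(-9/2) = -1/4, f(-59/13) = -3/169. t(4) = (-59/13) - (-3/169)·((-59/13) - (-9/2))/((-3/169) - (-1/4)) = -713/157.

-713/157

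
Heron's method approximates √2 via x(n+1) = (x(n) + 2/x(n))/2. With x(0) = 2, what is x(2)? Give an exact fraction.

x(1) = (2 + 2/2)/2 = 3/2.
x(2) = (3/2 + 2/(3/2))/2 = 17/12.

17/12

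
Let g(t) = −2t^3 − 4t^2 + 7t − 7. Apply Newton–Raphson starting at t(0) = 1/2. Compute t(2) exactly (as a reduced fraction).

g'(t) = −6t^2 − 8t + 7.
g(1/2) = −19/4, g'(1/2) = 3/2, so t(1) = (1/2) − (−19/4)/(3/2) = 11/3.
g(11/3) = −3610/27, g'(11/3) = −103, so t(2) = (11/3) − (−3610/27)/(−103) = 6587/2781.

6587/2781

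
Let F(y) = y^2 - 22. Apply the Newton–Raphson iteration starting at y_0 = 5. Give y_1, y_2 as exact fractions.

F'(y) = 2y.
F(5) = 3, F'(5) = 10, so y_1 = 5 - 3/10 = 47/10.
F(47/10) = 9/100, F'(47/10) = 47/5, so y_2 = (47/10) - (9/100)/(47/5) = 4409/940.

y_1 = 47/10, y_2 = 4409/940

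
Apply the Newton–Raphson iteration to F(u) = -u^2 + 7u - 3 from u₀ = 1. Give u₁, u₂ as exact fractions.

F'(u) = -2u + 7.
F(1) = 3, F'(1) = 5, so u₁ = 1 - 3/5 = 2/5.
F(2/5) = -9/25, F'(2/5) = 31/5, so u₂ = (2/5) - (-9/25)/(31/5) = 71/155.

u₁ = 2/5, u₂ = 71/155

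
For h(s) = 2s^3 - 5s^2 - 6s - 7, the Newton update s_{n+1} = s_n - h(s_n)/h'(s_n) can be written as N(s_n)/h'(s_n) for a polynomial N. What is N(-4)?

-329

h'(s) = 6s^2 - 10s - 6.
N(s) = s·h'(s) - h(s) = s·(6s^2 - 10s - 6) - (2s^3 - 5s^2 - 6s - 7) = 4s^3 - 5s^2 + 7.
N(-4) = -329.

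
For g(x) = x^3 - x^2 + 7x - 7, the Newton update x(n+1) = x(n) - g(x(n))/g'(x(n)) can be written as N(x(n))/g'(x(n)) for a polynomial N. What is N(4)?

g'(x) = 3x^2 - 2x + 7.
N(x) = x·g'(x) - g(x) = x·(3x^2 - 2x + 7) - (x^3 - x^2 + 7x - 7) = 2x^3 - x^2 + 7.
N(4) = 119.

119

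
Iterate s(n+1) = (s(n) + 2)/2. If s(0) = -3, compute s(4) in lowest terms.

27/16

s(1) = ((-3) + 2)/2 = -1/2.
s(2) = ((-1/2) + 2)/2 = 3/4.
s(3) = ((3/4) + 2)/2 = 11/8.
s(4) = ((11/8) + 2)/2 = 27/16.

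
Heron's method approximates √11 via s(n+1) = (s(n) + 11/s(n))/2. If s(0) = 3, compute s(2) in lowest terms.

199/60

s(1) = (3 + 11/3)/2 = 10/3.
s(2) = (10/3 + 11/(10/3))/2 = 199/60.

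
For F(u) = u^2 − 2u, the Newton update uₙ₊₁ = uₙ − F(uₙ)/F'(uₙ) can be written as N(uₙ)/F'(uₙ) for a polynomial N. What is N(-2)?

4

F'(u) = 2u − 2.
N(u) = u·F'(u) − F(u) = u·(2u − 2) − (u^2 − 2u) = u^2.
N(-2) = 4.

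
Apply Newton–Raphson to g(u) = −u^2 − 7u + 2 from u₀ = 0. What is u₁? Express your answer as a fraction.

2/7

g'(u) = −2u − 7.
g(0) = 2, g'(0) = −7, so u₁ = 0 − 2/(−7) = 2/7.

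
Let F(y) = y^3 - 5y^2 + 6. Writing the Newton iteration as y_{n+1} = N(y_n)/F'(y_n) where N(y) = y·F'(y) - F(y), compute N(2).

-10

F'(y) = 3y^2 - 10y.
N(y) = y·F'(y) - F(y) = y·(3y^2 - 10y) - (y^3 - 5y^2 + 6) = 2y^3 - 5y^2 - 6.
N(2) = -10.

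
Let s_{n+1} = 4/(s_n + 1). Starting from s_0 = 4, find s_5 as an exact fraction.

s_1 = 4/(4 + 1) = 4/5.
s_2 = 4/(4/5 + 1) = 20/9.
s_3 = 4/(20/9 + 1) = 36/29.
s_4 = 4/(36/29 + 1) = 116/65.
s_5 = 4/(116/65 + 1) = 260/181.

260/181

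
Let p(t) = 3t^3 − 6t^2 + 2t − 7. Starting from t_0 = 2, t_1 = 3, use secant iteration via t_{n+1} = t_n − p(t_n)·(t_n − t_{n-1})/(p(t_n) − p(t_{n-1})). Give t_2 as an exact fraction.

61/29

p(2) = −3, p(3) = 26. t_2 = 3 − 26·(3 − 2)/(26 − (−3)) = 61/29.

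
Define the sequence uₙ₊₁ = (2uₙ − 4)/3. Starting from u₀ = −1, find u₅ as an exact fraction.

−292/81

u₁ = (2·(−1) − 4)/3 = −2.
u₂ = (2·(−2) − 4)/3 = −8/3.
u₃ = (2·(−8/3) − 4)/3 = −28/9.
u₄ = (2·(−28/9) − 4)/3 = −92/27.
u₅ = (2·(−92/27) − 4)/3 = −292/81.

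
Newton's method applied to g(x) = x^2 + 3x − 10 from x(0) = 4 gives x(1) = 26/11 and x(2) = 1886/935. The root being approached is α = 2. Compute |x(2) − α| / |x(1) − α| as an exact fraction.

4/85

x(1) − α = 26/11 − 2 = 4/11, so |x(1) − α| = 4/11.
x(2) − α = 1886/935 − 2 = 16/935, so |x(2) − α| = 16/935.
Ratio = (16/935) / (4/11) = 4/85.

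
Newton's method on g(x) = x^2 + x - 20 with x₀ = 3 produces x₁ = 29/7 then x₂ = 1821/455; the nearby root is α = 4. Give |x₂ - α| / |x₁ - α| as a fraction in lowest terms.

x₁ - α = 29/7 - 4 = 1/7, so |x₁ - α| = 1/7.
x₂ - α = 1821/455 - 4 = 1/455, so |x₂ - α| = 1/455.
Ratio = (1/455) / (1/7) = 1/65.

1/65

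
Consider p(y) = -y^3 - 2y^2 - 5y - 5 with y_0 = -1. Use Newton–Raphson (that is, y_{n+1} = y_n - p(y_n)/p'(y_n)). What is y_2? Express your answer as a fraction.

p'(y) = -3y^2 - 4y - 5.
p(-1) = -1, p'(-1) = -4, so y_1 = (-1) - (-1)/(-4) = -5/4.
p(-5/4) = 5/64, p'(-5/4) = -75/16, so y_2 = (-5/4) - (5/64)/(-75/16) = -37/30.

-37/30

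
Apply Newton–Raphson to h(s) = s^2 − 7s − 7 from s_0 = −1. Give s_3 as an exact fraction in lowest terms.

h'(s) = 2s − 7.
h(−1) = 1, h'(−1) = −9, so s_1 = (−1) − 1/(−9) = −8/9.
h(−8/9) = 1/81, h'(−8/9) = −79/9, so s_2 = (−8/9) − (1/81)/(−79/9) = −631/711.
h(−631/711) = 1/505521, h'(−631/711) = −6239/711, so s_3 = (−631/711) − (1/505521)/(−6239/711) = −3936808/4435929.

−3936808/4435929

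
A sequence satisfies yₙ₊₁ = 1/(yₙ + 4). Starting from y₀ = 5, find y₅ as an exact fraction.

y₁ = 1/(5 + 4) = 1/9.
y₂ = 1/(1/9 + 4) = 9/37.
y₃ = 1/(9/37 + 4) = 37/157.
y₄ = 1/(37/157 + 4) = 157/665.
y₅ = 1/(157/665 + 4) = 665/2817.

665/2817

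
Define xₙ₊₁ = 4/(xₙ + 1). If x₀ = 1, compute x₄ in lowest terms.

x₁ = 4/(1 + 1) = 2.
x₂ = 4/(2 + 1) = 4/3.
x₃ = 4/(4/3 + 1) = 12/7.
x₄ = 4/(12/7 + 1) = 28/19.

28/19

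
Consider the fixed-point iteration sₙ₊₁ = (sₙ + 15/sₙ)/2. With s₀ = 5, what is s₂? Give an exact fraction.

31/8

s₁ = (5 + 15/5)/2 = 4.
s₂ = (4 + 15/4)/2 = 31/8.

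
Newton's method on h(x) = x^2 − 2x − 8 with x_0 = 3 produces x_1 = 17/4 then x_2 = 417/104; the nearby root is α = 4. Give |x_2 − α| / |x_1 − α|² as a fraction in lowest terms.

2/13

x_1 − α = 17/4 − 4 = 1/4, so |x_1 − α| = 1/4.
x_2 − α = 417/104 − 4 = 1/104, so |x_2 − α| = 1/104.
|x_1 − α|² = 1/16.
Ratio = (1/104) / (1/16) = 2/13.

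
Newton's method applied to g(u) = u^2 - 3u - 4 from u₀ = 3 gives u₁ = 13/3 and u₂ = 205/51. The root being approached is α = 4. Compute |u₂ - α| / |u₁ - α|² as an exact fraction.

3/17

u₁ - α = 13/3 - 4 = 1/3, so |u₁ - α| = 1/3.
u₂ - α = 205/51 - 4 = 1/51, so |u₂ - α| = 1/51.
|u₁ - α|² = 1/9.
Ratio = (1/51) / (1/9) = 3/17.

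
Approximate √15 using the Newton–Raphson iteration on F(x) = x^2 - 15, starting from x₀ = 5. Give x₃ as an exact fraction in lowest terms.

F'(x) = 2x.
F(5) = 10, F'(5) = 10, so x₁ = 5 - 10/10 = 4.
F(4) = 1, F'(4) = 8, so x₂ = 4 - 1/8 = 31/8.
F(31/8) = 1/64, F'(31/8) = 31/4, so x₃ = (31/8) - (1/64)/(31/4) = 1921/496.

1921/496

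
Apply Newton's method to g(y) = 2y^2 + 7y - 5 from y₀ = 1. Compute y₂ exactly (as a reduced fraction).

g'(y) = 4y + 7.
g(1) = 4, g'(1) = 11, so y₁ = 1 - 4/11 = 7/11.
g(7/11) = 32/121, g'(7/11) = 105/11, so y₂ = (7/11) - (32/121)/(105/11) = 703/1155.

703/1155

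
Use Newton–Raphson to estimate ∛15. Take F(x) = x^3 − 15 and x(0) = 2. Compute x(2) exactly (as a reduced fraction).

42751/17298

F'(x) = 3x^2.
F(2) = −7, F'(2) = 12, so x(1) = 2 − (−7)/12 = 31/12.
F(31/12) = 3871/1728, F'(31/12) = 961/48, so x(2) = (31/12) − (3871/1728)/(961/48) = 42751/17298.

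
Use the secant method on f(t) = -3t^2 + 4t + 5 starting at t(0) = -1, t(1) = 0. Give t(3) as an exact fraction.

f(-1) = -2, f(0) = 5. t(2) = 0 - 5·(0 - (-1))/(5 - (-2)) = -5/7.
f(0) = 5, f(-5/7) = 30/49. t(3) = (-5/7) - (30/49)·((-5/7) - 0)/((30/49) - 5) = -35/43.

-35/43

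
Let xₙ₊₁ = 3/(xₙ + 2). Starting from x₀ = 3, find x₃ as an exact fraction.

39/41

x₁ = 3/(3 + 2) = 3/5.
x₂ = 3/(3/5 + 2) = 15/13.
x₃ = 3/(15/13 + 2) = 39/41.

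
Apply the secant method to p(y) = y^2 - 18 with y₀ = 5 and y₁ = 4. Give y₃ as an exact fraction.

p(5) = 7, p(4) = -2. y₂ = 4 - (-2)·(4 - 5)/((-2) - 7) = 38/9.
p(4) = -2, p(38/9) = -14/81. y₃ = (38/9) - (-14/81)·((38/9) - 4)/((-14/81) - (-2)) = 157/37.

157/37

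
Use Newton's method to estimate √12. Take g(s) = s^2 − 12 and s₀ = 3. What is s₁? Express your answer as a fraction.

7/2

g'(s) = 2s.
g(3) = −3, g'(3) = 6, so s₁ = 3 − (−3)/6 = 7/2.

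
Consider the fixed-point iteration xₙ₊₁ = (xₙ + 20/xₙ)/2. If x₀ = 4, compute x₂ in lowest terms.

x₁ = (4 + 20/4)/2 = 9/2.
x₂ = (9/2 + 20/(9/2))/2 = 161/36.

161/36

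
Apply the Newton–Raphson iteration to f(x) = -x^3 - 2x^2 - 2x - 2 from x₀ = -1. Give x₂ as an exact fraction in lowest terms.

f'(x) = -3x^2 - 4x - 2.
f(-1) = -1, f'(-1) = -1, so x₁ = (-1) - (-1)/(-1) = -2.
f(-2) = 2, f'(-2) = -6, so x₂ = (-2) - 2/(-6) = -5/3.

-5/3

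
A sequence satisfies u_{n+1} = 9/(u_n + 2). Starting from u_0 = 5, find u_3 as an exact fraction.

u_1 = 9/(5 + 2) = 9/7.
u_2 = 9/(9/7 + 2) = 63/23.
u_3 = 9/(63/23 + 2) = 207/109.

207/109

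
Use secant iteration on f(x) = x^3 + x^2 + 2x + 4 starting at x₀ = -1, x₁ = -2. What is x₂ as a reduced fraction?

-4/3

f(-1) = 2, f(-2) = -4. x₂ = (-2) - (-4)·((-2) - (-1))/((-4) - 2) = -4/3.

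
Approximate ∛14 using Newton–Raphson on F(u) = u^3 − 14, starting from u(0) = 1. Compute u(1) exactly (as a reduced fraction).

F'(u) = 3u^2.
F(1) = −13, F'(1) = 3, so u(1) = 1 − (−13)/3 = 16/3.

16/3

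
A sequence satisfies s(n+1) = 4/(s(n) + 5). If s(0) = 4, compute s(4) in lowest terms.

1124/1601

s(1) = 4/(4 + 5) = 4/9.
s(2) = 4/(4/9 + 5) = 36/49.
s(3) = 4/(36/49 + 5) = 196/281.
s(4) = 4/(196/281 + 5) = 1124/1601.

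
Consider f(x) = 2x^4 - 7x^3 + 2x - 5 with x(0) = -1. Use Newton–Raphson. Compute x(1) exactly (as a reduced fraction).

-25/27

f'(x) = 8x^3 - 21x^2 + 2.
f(-1) = 2, f'(-1) = -27, so x(1) = (-1) - 2/(-27) = -25/27.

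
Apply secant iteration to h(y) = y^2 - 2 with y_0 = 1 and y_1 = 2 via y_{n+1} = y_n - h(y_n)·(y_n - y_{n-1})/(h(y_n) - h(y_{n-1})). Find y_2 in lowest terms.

4/3

h(1) = -1, h(2) = 2. y_2 = 2 - 2·(2 - 1)/(2 - (-1)) = 4/3.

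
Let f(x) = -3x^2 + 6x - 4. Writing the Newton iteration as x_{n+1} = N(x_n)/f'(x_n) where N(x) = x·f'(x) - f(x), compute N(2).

f'(x) = -6x + 6.
N(x) = x·f'(x) - f(x) = x·(-6x + 6) - (-3x^2 + 6x - 4) = -3x^2 + 4.
N(2) = -8.

-8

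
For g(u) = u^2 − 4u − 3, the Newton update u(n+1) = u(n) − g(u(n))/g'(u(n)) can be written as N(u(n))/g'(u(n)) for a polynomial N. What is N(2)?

g'(u) = 2u − 4.
N(u) = u·g'(u) − g(u) = u·(2u − 4) − (u^2 − 4u − 3) = u^2 + 3.
N(2) = 7.

7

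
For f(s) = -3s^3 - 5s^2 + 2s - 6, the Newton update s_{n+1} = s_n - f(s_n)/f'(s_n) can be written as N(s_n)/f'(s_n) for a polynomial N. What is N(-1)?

f'(s) = -9s^2 - 10s + 2.
N(s) = s·f'(s) - f(s) = s·(-9s^2 - 10s + 2) - (-3s^3 - 5s^2 + 2s - 6) = -6s^3 - 5s^2 + 6.
N(-1) = 7.

7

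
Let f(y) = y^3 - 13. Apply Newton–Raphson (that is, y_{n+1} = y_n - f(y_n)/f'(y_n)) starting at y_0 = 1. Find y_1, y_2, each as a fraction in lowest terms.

f'(y) = 3y^2.
f(1) = -12, f'(1) = 3, so y_1 = 1 - (-12)/3 = 5.
f(5) = 112, f'(5) = 75, so y_2 = 5 - 112/75 = 263/75.

y_1 = 5, y_2 = 263/75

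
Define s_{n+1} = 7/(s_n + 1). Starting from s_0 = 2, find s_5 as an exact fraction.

s_1 = 7/(2 + 1) = 7/3.
s_2 = 7/(7/3 + 1) = 21/10.
s_3 = 7/(21/10 + 1) = 70/31.
s_4 = 7/(70/31 + 1) = 217/101.
s_5 = 7/(217/101 + 1) = 707/318.

707/318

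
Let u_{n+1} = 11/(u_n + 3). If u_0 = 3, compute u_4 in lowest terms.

1683/778

u_1 = 11/(3 + 3) = 11/6.
u_2 = 11/(11/6 + 3) = 66/29.
u_3 = 11/(66/29 + 3) = 319/153.
u_4 = 11/(319/153 + 3) = 1683/778.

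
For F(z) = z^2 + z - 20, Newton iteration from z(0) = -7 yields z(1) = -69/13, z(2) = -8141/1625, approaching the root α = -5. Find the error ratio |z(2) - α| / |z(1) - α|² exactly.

z(1) - α = -69/13 - (-5) = -69/13 + 5 = -4/13, so |z(1) - α| = 4/13.
z(2) - α = -8141/1625 - (-5) = -8141/1625 + 5 = -16/1625, so |z(2) - α| = 16/1625.
|z(1) - α|² = 16/169.
Ratio = (16/1625) / (16/169) = 13/125.

13/125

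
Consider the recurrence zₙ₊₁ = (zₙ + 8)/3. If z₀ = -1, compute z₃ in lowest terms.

103/27

z₁ = ((-1) + 8)/3 = 7/3.
z₂ = ((7/3) + 8)/3 = 31/9.
z₃ = ((31/9) + 8)/3 = 103/27.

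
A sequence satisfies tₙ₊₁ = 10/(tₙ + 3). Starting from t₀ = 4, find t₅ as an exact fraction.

t₁ = 10/(4 + 3) = 10/7.
t₂ = 10/(10/7 + 3) = 70/31.
t₃ = 10/(70/31 + 3) = 310/163.
t₄ = 10/(310/163 + 3) = 1630/799.
t₅ = 10/(1630/799 + 3) = 7990/4027.

7990/4027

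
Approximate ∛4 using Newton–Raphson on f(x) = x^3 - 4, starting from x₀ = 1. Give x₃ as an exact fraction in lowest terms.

f'(x) = 3x^2.
f(1) = -3, f'(1) = 3, so x₁ = 1 - (-3)/3 = 2.
f(2) = 4, f'(2) = 12, so x₂ = 2 - 4/12 = 5/3.
f(5/3) = 17/27, f'(5/3) = 25/3, so x₃ = (5/3) - (17/27)/(25/3) = 358/225.

358/225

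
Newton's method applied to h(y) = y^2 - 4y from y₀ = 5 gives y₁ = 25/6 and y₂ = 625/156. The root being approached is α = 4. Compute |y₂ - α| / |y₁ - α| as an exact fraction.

1/26

y₁ - α = 25/6 - 4 = 1/6, so |y₁ - α| = 1/6.
y₂ - α = 625/156 - 4 = 1/156, so |y₂ - α| = 1/156.
Ratio = (1/156) / (1/6) = 1/26.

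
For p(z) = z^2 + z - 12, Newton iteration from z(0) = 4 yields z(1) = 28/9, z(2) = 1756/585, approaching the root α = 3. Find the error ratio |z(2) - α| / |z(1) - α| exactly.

1/65

z(1) - α = 28/9 - 3 = 1/9, so |z(1) - α| = 1/9.
z(2) - α = 1756/585 - 3 = 1/585, so |z(2) - α| = 1/585.
Ratio = (1/585) / (1/9) = 1/65.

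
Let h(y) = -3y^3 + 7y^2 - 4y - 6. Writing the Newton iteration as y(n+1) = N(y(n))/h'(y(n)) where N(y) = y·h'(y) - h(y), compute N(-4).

502

h'(y) = -9y^2 + 14y - 4.
N(y) = y·h'(y) - h(y) = y·(-9y^2 + 14y - 4) - (-3y^3 + 7y^2 - 4y - 6) = -6y^3 + 7y^2 + 6.
N(-4) = 502.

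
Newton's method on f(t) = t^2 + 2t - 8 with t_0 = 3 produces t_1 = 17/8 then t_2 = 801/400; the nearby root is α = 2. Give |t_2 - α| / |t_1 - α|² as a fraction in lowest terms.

4/25

t_1 - α = 17/8 - 2 = 1/8, so |t_1 - α| = 1/8.
t_2 - α = 801/400 - 2 = 1/400, so |t_2 - α| = 1/400.
|t_1 - α|² = 1/64.
Ratio = (1/400) / (1/64) = 4/25.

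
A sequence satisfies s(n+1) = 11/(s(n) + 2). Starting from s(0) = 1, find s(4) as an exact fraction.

s(1) = 11/(1 + 2) = 11/3.
s(2) = 11/(11/3 + 2) = 33/17.
s(3) = 11/(33/17 + 2) = 187/67.
s(4) = 11/(187/67 + 2) = 737/321.

737/321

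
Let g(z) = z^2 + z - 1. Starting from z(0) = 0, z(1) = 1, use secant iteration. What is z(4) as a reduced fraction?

13/21

g(0) = -1, g(1) = 1. z(2) = 1 - 1·(1 - 0)/(1 - (-1)) = 1/2.
g(1) = 1, g(1/2) = -1/4. z(3) = (1/2) - (-1/4)·((1/2) - 1)/((-1/4) - 1) = 3/5.
g(1/2) = -1/4, g(3/5) = -1/25. z(4) = (3/5) - (-1/25)·((3/5) - (1/2))/((-1/25) - (-1/4)) = 13/21.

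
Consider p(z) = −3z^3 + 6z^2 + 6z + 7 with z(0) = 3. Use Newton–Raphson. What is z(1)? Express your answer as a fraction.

115/39

p'(z) = −9z^2 + 12z + 6.
p(3) = −2, p'(3) = −39, so z(1) = 3 − (−2)/(−39) = 115/39.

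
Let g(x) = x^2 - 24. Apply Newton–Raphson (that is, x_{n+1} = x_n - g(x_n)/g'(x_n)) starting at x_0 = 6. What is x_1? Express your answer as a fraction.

g'(x) = 2x.
g(6) = 12, g'(6) = 12, so x_1 = 6 - 12/12 = 5.

5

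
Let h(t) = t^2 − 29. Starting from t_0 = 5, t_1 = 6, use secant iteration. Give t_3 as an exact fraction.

673/125

h(5) = −4, h(6) = 7. t_2 = 6 − 7·(6 − 5)/(7 − (−4)) = 59/11.
h(6) = 7, h(59/11) = −28/121. t_3 = (59/11) − (−28/121)·((59/11) − 6)/((−28/121) − 7) = 673/125.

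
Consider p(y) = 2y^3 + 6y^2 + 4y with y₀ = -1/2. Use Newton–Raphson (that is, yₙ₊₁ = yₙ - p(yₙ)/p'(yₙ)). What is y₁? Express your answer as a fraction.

p'(y) = 6y^2 + 12y + 4.
p(-1/2) = -3/4, p'(-1/2) = -1/2, so y₁ = (-1/2) - (-3/4)/(-1/2) = -2.

-2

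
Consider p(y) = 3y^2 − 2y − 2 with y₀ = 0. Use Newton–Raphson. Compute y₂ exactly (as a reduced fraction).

p'(y) = 6y − 2.
p(0) = −2, p'(0) = −2, so y₁ = 0 − (−2)/(−2) = −1.
p(−1) = 3, p'(−1) = −8, so y₂ = (−1) − 3/(−8) = −5/8.

−5/8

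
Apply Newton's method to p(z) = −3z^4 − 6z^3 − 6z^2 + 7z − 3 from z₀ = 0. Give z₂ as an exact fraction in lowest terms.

−1560/5747

p'(z) = −12z^3 − 18z^2 − 12z + 7.
p(0) = −3, p'(0) = 7, so z₁ = 0 − (−3)/7 = 3/7.
p(3/7) = −4023/2401, p'(3/7) = −821/343, so z₂ = (3/7) − (−4023/2401)/(−821/343) = −1560/5747.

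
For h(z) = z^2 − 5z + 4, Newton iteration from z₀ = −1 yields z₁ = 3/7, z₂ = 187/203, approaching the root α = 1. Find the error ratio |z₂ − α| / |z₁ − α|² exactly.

7/29

z₁ − α = 3/7 − 1 = −4/7, so |z₁ − α| = 4/7.
z₂ − α = 187/203 − 1 = −16/203, so |z₂ − α| = 16/203.
|z₁ − α|² = 16/49.
Ratio = (16/203) / (16/49) = 7/29.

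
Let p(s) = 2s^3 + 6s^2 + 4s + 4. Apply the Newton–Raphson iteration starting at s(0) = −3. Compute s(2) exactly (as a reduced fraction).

−23687/9361

p'(s) = 6s^2 + 12s + 4.
p(−3) = −8, p'(−3) = 22, so s(1) = (−3) − (−8)/22 = −29/11.
p(−29/11) = −1984/1331, p'(−29/11) = 1702/121, so s(2) = (−29/11) − (−1984/1331)/(1702/121) = −23687/9361.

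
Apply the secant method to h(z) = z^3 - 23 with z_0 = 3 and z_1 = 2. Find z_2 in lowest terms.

h(3) = 4, h(2) = -15. z_2 = 2 - (-15)·(2 - 3)/((-15) - 4) = 53/19.

53/19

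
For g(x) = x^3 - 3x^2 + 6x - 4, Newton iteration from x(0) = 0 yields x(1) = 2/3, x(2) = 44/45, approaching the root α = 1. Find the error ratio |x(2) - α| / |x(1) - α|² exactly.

x(1) - α = 2/3 - 1 = -1/3, so |x(1) - α| = 1/3.
x(2) - α = 44/45 - 1 = -1/45, so |x(2) - α| = 1/45.
|x(1) - α|² = 1/9.
Ratio = (1/45) / (1/9) = 1/5.

1/5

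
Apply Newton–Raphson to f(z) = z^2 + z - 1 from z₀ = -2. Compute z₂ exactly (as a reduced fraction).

-34/21

f'(z) = 2z + 1.
f(-2) = 1, f'(-2) = -3, so z₁ = (-2) - 1/(-3) = -5/3.
f(-5/3) = 1/9, f'(-5/3) = -7/3, so z₂ = (-5/3) - (1/9)/(-7/3) = -34/21.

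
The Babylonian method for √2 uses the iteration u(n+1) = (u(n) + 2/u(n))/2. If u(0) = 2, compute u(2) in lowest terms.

u(1) = (2 + 2/2)/2 = 3/2.
u(2) = (3/2 + 2/(3/2))/2 = 17/12.

17/12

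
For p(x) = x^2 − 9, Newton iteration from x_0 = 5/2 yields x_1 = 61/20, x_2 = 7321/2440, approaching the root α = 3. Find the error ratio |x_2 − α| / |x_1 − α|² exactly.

10/61

x_1 − α = 61/20 − 3 = 1/20, so |x_1 − α| = 1/20.
x_2 − α = 7321/2440 − 3 = 1/2440, so |x_2 − α| = 1/2440.
|x_1 − α|² = 1/400.
Ratio = (1/2440) / (1/400) = 10/61.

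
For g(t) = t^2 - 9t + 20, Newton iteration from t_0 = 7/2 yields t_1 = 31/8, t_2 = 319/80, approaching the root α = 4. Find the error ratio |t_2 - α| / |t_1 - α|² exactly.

4/5

t_1 - α = 31/8 - 4 = -1/8, so |t_1 - α| = 1/8.
t_2 - α = 319/80 - 4 = -1/80, so |t_2 - α| = 1/80.
|t_1 - α|² = 1/64.
Ratio = (1/80) / (1/64) = 4/5.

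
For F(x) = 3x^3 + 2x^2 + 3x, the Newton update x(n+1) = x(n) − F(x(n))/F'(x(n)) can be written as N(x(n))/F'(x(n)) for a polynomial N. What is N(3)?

F'(x) = 9x^2 + 4x + 3.
N(x) = x·F'(x) − F(x) = x·(9x^2 + 4x + 3) − (3x^3 + 2x^2 + 3x) = 6x^3 + 2x^2.
N(3) = 180.

180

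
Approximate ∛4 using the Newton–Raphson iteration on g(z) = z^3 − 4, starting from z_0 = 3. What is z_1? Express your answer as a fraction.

58/27

g'(z) = 3z^2.
g(3) = 23, g'(3) = 27, so z_1 = 3 − 23/27 = 58/27.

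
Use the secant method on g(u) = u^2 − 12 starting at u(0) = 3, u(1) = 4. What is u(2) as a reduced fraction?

24/7

g(3) = −3, g(4) = 4. u(2) = 4 − 4·(4 − 3)/(4 − (−3)) = 24/7.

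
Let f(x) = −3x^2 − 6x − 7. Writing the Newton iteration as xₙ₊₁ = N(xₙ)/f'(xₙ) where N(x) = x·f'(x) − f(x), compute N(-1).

4

f'(x) = −6x − 6.
N(x) = x·f'(x) − f(x) = x·(−6x − 6) − (−3x^2 − 6x − 7) = −3x^2 + 7.
N(-1) = 4.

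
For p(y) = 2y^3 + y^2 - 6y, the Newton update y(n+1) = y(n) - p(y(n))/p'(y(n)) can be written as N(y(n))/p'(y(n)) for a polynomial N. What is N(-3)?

p'(y) = 6y^2 + 2y - 6.
N(y) = y·p'(y) - p(y) = y·(6y^2 + 2y - 6) - (2y^3 + y^2 - 6y) = 4y^3 + y^2.
N(-3) = -99.

-99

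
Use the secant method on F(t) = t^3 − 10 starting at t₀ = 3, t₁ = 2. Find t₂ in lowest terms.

F(3) = 17, F(2) = −2. t₂ = 2 − (−2)·(2 − 3)/((−2) − 17) = 40/19.

40/19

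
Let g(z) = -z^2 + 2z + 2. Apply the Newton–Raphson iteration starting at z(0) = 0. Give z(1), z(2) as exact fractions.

z(1) = -1, z(2) = -3/4

g'(z) = -2z + 2.
g(0) = 2, g'(0) = 2, so z(1) = 0 - 2/2 = -1.
g(-1) = -1, g'(-1) = 4, so z(2) = (-1) - (-1)/4 = -3/4.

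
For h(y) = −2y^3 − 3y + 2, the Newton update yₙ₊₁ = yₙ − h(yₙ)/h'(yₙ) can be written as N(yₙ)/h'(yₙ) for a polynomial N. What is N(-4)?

254

h'(y) = −6y^2 − 3.
N(y) = y·h'(y) − h(y) = y·(−6y^2 − 3) − (−2y^3 − 3y + 2) = −4y^3 − 2.
N(-4) = 254.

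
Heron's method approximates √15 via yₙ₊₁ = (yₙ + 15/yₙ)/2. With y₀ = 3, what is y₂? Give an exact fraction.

y₁ = (3 + 15/3)/2 = 4.
y₂ = (4 + 15/4)/2 = 31/8.

31/8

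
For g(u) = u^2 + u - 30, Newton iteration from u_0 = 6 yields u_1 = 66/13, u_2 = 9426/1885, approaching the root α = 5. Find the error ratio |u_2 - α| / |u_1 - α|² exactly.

13/145

u_1 - α = 66/13 - 5 = 1/13, so |u_1 - α| = 1/13.
u_2 - α = 9426/1885 - 5 = 1/1885, so |u_2 - α| = 1/1885.
|u_1 - α|² = 1/169.
Ratio = (1/1885) / (1/169) = 13/145.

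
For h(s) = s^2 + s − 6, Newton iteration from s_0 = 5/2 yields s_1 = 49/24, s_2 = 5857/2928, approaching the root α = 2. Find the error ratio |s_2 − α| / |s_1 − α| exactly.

1/122

s_1 − α = 49/24 − 2 = 1/24, so |s_1 − α| = 1/24.
s_2 − α = 5857/2928 − 2 = 1/2928, so |s_2 − α| = 1/2928.
Ratio = (1/2928) / (1/24) = 1/122.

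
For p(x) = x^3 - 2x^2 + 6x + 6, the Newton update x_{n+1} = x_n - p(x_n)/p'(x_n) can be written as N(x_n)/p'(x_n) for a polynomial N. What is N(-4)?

p'(x) = 3x^2 - 4x + 6.
N(x) = x·p'(x) - p(x) = x·(3x^2 - 4x + 6) - (x^3 - 2x^2 + 6x + 6) = 2x^3 - 2x^2 - 6.
N(-4) = -166.

-166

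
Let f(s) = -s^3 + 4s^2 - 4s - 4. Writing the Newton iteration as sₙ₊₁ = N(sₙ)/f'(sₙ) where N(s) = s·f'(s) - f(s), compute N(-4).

f'(s) = -3s^2 + 8s - 4.
N(s) = s·f'(s) - f(s) = s·(-3s^2 + 8s - 4) - (-s^3 + 4s^2 - 4s - 4) = -2s^3 + 4s^2 + 4.
N(-4) = 196.

196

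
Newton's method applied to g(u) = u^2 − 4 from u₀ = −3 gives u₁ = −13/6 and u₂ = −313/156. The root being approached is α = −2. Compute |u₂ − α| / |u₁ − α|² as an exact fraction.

u₁ − α = −13/6 − (−2) = −13/6 + 2 = −1/6, so |u₁ − α| = 1/6.
u₂ − α = −313/156 − (−2) = −313/156 + 2 = −1/156, so |u₂ − α| = 1/156.
|u₁ − α|² = 1/36.
Ratio = (1/156) / (1/36) = 3/13.

3/13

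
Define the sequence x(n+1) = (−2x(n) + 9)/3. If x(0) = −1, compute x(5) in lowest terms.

527/243

x(1) = (−2·(−1) + 9)/3 = 11/3.
x(2) = (−2·(11/3) + 9)/3 = 5/9.
x(3) = (−2·(5/9) + 9)/3 = 71/27.
x(4) = (−2·(71/27) + 9)/3 = 101/81.
x(5) = (−2·(101/81) + 9)/3 = 527/243.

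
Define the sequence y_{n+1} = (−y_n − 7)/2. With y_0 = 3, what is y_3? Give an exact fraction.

y_1 = (−3 − 7)/2 = −5.
y_2 = (−(−5) − 7)/2 = −1.
y_3 = (−(−1) − 7)/2 = −3.

−3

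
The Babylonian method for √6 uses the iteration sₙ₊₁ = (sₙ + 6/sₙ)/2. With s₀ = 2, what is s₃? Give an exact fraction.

s₁ = (2 + 6/2)/2 = 5/2.
s₂ = (5/2 + 6/(5/2))/2 = 49/20.
s₃ = (49/20 + 6/(49/20))/2 = 4801/1960.

4801/1960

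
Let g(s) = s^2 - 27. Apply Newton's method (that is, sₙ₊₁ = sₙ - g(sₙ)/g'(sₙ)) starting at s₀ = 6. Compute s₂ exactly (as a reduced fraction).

g'(s) = 2s.
g(6) = 9, g'(6) = 12, so s₁ = 6 - 9/12 = 21/4.
g(21/4) = 9/16, g'(21/4) = 21/2, so s₂ = (21/4) - (9/16)/(21/2) = 291/56.

291/56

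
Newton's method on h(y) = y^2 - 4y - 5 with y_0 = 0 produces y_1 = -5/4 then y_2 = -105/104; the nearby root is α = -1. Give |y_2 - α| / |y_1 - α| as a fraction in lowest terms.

1/26

y_1 - α = -5/4 - (-1) = -5/4 + 1 = -1/4, so |y_1 - α| = 1/4.
y_2 - α = -105/104 - (-1) = -105/104 + 1 = -1/104, so |y_2 - α| = 1/104.
Ratio = (1/104) / (1/4) = 1/26.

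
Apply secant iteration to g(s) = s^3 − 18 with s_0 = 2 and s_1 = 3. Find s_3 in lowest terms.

g(2) = −10, g(3) = 9. s_2 = 3 − 9·(3 − 2)/(9 − (−10)) = 48/19.
g(3) = 9, g(48/19) = −12870/6859. s_3 = (48/19) − (−12870/6859)·((48/19) − 3)/((−12870/6859) − 9) = 2402/921.

2402/921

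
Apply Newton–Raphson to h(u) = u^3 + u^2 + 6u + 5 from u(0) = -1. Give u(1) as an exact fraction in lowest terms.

h'(u) = 3u^2 + 2u + 6.
h(-1) = -1, h'(-1) = 7, so u(1) = (-1) - (-1)/7 = -6/7.

-6/7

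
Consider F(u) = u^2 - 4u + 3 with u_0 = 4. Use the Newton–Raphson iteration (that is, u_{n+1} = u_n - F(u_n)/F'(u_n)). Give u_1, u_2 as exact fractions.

u_1 = 13/4, u_2 = 121/40

F'(u) = 2u - 4.
F(4) = 3, F'(4) = 4, so u_1 = 4 - 3/4 = 13/4.
F(13/4) = 9/16, F'(13/4) = 5/2, so u_2 = (13/4) - (9/16)/(5/2) = 121/40.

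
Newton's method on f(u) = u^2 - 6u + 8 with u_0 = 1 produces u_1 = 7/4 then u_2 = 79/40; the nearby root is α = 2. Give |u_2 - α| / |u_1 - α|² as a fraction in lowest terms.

2/5

u_1 - α = 7/4 - 2 = -1/4, so |u_1 - α| = 1/4.
u_2 - α = 79/40 - 2 = -1/40, so |u_2 - α| = 1/40.
|u_1 - α|² = 1/16.
Ratio = (1/40) / (1/16) = 2/5.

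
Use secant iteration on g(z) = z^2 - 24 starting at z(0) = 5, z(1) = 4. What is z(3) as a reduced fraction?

49/10

g(5) = 1, g(4) = -8. z(2) = 4 - (-8)·(4 - 5)/((-8) - 1) = 44/9.
g(4) = -8, g(44/9) = -8/81. z(3) = (44/9) - (-8/81)·((44/9) - 4)/((-8/81) - (-8)) = 49/10.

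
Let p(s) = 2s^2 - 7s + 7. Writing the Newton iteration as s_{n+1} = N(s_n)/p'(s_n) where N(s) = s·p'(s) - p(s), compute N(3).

11

p'(s) = 4s - 7.
N(s) = s·p'(s) - p(s) = s·(4s - 7) - (2s^2 - 7s + 7) = 2s^2 - 7.
N(3) = 11.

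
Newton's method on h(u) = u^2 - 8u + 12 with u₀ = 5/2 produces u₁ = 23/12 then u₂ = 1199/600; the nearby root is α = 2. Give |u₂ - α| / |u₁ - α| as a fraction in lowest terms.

u₁ - α = 23/12 - 2 = -1/12, so |u₁ - α| = 1/12.
u₂ - α = 1199/600 - 2 = -1/600, so |u₂ - α| = 1/600.
Ratio = (1/600) / (1/12) = 1/50.

1/50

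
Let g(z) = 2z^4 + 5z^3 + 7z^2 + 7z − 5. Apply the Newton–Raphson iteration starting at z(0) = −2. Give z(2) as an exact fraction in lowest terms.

−2204257/1125600

g'(z) = 8z^3 + 15z^2 + 14z + 7.
g(−2) = 1, g'(−2) = −25, so z(1) = (−2) − 1/(−25) = −49/25.
g(−49/25) = 15352/390625, g'(−49/25) = −360192/15625, so z(2) = (−49/25) − (15352/390625)/(−360192/15625) = −2204257/1125600.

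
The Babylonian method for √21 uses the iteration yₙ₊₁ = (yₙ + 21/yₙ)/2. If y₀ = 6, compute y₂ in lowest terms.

y₁ = (6 + 21/6)/2 = 19/4.
y₂ = (19/4 + 21/(19/4))/2 = 697/152.

697/152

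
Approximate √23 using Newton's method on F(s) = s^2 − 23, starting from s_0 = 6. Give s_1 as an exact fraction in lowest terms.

59/12

F'(s) = 2s.
F(6) = 13, F'(6) = 12, so s_1 = 6 − 13/12 = 59/12.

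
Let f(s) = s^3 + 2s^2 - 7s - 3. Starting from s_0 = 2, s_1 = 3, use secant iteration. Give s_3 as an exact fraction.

f(2) = -1, f(3) = 21. s_2 = 3 - 21·(3 - 2)/(21 - (-1)) = 45/22.
f(3) = 21, f(45/22) = -4179/10648. s_3 = (45/22) - (-4179/10648)·((45/22) - 3)/((-4179/10648) - 21) = 22377/10847.

22377/10847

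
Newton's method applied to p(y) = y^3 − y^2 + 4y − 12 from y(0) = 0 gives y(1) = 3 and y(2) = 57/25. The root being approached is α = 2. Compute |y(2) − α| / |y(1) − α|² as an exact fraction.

y(1) − α = 3 − 2 = 1, so |y(1) − α| = 1.
y(2) − α = 57/25 − 2 = 7/25, so |y(2) − α| = 7/25.
|y(1) − α|² = 1.
Ratio = (7/25) / 1 = 7/25.

7/25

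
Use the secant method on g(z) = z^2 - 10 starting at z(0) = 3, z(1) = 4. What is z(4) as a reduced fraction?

3488/1103

g(3) = -1, g(4) = 6. z(2) = 4 - 6·(4 - 3)/(6 - (-1)) = 22/7.
g(4) = 6, g(22/7) = -6/49. z(3) = (22/7) - (-6/49)·((22/7) - 4)/((-6/49) - 6) = 79/25.
g(22/7) = -6/49, g(79/25) = -9/625. z(4) = (79/25) - (-9/625)·((79/25) - (22/7))/((-9/625) - (-6/49)) = 3488/1103.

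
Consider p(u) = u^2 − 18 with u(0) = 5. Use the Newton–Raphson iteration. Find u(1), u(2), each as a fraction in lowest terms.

p'(u) = 2u.
p(5) = 7, p'(5) = 10, so u(1) = 5 − 7/10 = 43/10.
p(43/10) = 49/100, p'(43/10) = 43/5, so u(2) = (43/10) − (49/100)/(43/5) = 3649/860.

u(1) = 43/10, u(2) = 3649/860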